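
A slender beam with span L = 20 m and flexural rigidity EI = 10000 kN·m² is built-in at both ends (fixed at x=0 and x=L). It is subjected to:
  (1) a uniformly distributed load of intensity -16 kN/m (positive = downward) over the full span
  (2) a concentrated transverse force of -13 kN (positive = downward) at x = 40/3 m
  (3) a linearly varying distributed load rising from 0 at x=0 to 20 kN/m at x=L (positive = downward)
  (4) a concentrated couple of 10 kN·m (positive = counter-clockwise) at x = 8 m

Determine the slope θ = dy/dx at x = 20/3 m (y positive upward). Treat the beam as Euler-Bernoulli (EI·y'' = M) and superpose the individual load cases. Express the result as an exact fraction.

θ(20/3) = 4934/151875 rad

Load 1 — uniform load w=-16 kN/m over full span:
  θ_1 = -wx(L-x)(L-2x)/(12EI) = -(-16)·(20/3)·(20-(20/3))·(20-2·(20/3))/(12·10000) = 32/405 rad
Load 2 — point force P=-13 kN at a=40/3 m (b=L-a=20/3):
  θ_2 = -Pb²x(2aL-(3a+b)x)/(2L³EI)  [x≤a] = -(-13)·(20/3)²·(20/3)·(2·(40/3)·20-(3·(40/3)+(20/3))·(20/3))/(2·20³·10000) = 13/2430 rad
Load 3 — triangular load w₀=20 kN/m (0→w₀ over full span):
  θ_3 = -w₀(2x(L-x)(L-2x)(x+2L)+x²(L-x)²)/(120LEI) = -20·(2·(20/3)·(20-(20/3))·(20-2·(20/3))·((20/3)+2·20)+(20/3)²·(20-(20/3))²)/(120·20·10000) = -64/1215 rad
Load 4 — applied couple M₀=10 kN·m at a=8 m (b=L-a=12):
  θ_4 = (R_Ax²/2 - M_Ax)/EI  [x≤a] with R_A=18/25, M_A=6/5 = ((18/25)·(20/3)²/2 - (6/5)·(20/3))/10000 = 1/1250 rad
Superposition: θ = Σ θ_i = 4934/151875 rad ≈ 0.032487 rad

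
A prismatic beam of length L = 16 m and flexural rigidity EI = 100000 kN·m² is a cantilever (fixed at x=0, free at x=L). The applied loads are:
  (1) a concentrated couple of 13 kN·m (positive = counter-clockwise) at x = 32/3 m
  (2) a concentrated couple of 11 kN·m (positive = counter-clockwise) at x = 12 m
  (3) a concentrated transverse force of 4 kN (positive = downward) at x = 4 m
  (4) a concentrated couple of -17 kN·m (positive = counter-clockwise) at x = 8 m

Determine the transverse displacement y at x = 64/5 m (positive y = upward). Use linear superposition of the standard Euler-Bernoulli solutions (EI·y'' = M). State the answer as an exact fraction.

Load 1 — applied couple M₀=13 kN·m at a=32/3 m (b=L-a=16/3):
  y_1 = M₀a(2x-a)/(2EI)  [x>a] = 13·(32/3)·(2·(64/5)-(32/3))/(2·100000) = 1456/140625 m
Load 2 — applied couple M₀=11 kN·m at a=12 m (b=L-a=4):
  y_2 = M₀a(2x-a)/(2EI)  [x>a] = 11·12·(2·(64/5)-12)/(2·100000) = 561/62500 m
Load 3 — point force P=4 kN at a=4 m (b=L-a=12):
  y_3 = -Pa²(3x-a)/(6EI)  [x>a] = -4·4²·(3·(64/5)-4)/(6·100000) = -172/46875 m
Load 4 — applied couple M₀=-17 kN·m at a=8 m (b=L-a=8):
  y_4 = M₀a(2x-a)/(2EI)  [x>a] = (-17)·8·(2·(64/5)-8)/(2·100000) = -187/15625 m
Superposition: y = Σ y_i = 2077/562500 m ≈ 0.003692 m

y(64/5) = 2077/562500 m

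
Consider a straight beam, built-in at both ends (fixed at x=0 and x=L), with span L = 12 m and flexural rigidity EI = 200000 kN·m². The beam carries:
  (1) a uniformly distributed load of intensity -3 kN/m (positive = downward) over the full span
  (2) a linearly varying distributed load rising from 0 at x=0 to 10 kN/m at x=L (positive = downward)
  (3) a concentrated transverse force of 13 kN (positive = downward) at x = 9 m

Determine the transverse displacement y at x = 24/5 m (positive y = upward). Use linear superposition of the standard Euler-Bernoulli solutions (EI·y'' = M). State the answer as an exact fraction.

Load 1 — uniform load w=-3 kN/m over full span:
  y_1 = -wx²(L-x)²/(24EI) = -(-3)·(24/5)²·(12-(24/5))²/(24·200000) = 1458/1953125 m
Load 2 — triangular load w₀=10 kN/m (0→w₀ over full span):
  y_2 = -w₀x²(L-x)²(x+2L)/(120LEI) = -10·(24/5)²·(12-(24/5))²·((24/5)+2·12)/(120·12·200000) = -11664/9765625 m
Load 3 — point force P=13 kN at a=9 m (b=L-a=3):
  y_3 = -Pb²x²(3aL-(3a+b)x)/(6L³EI)  [x≤a] = -13·3²·(24/5)²·(3·9·12-(3·9+3)·(24/5))/(6·12³·200000) = -117/500000 m
Superposition: y = Σ y_i = -213093/312500000 m ≈ -0.000682 m

y(24/5) = -213093/312500000 m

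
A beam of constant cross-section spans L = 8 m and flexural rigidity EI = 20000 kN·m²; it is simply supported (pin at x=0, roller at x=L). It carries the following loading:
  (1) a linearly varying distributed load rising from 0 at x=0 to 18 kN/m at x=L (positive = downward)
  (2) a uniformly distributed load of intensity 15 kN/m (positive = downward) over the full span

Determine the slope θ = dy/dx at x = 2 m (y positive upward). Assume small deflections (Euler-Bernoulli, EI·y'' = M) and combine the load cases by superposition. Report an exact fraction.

Load 1 — triangular load w₀=18 kN/m (0→w₀ over full span):
  θ_1 = -w₀(7L⁴-30L²x²+15x⁴)/(360LEI) = -18·(7·8⁴-30·8²·2²+15·2⁴)/(360·8·20000) = -1327/200000 rad
Load 2 — uniform load w=15 kN/m over full span:
  θ_2 = -w(L³-6Lx²+4x³)/(24EI) = -15·(8³-6·8·2²+4·2³)/(24·20000) = -11/1000 rad
Superposition: θ = Σ θ_i = -3527/200000 rad ≈ -0.017635 rad

θ(2) = -3527/200000 rad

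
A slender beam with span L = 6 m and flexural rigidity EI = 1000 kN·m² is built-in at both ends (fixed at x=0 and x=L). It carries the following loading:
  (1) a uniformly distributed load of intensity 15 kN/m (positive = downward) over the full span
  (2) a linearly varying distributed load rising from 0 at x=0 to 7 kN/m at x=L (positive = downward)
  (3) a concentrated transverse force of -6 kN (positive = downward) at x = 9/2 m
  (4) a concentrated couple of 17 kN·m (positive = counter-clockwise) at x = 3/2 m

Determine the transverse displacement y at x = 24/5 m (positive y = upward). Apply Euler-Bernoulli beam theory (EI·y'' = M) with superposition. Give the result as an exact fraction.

y(24/5) = -1316313/62500000 m

Load 1 — uniform load w=15 kN/m over full span:
  y_1 = -wx²(L-x)²/(24EI) = -15·(24/5)²·(6-(24/5))²/(24·1000) = -324/15625 m
Load 2 — triangular load w₀=7 kN/m (0→w₀ over full span):
  y_2 = -w₀x²(L-x)²(x+2L)/(120LEI) = -7·(24/5)²·(6-(24/5))²·((24/5)+2·6)/(120·6·1000) = -10584/1953125 m
Load 3 — point force P=-6 kN at a=9/2 m (b=L-a=3/2):
  y_3 = -Pa²(L-x)²(3bL-(3b+a)(L-x))/(6L³EI)  [x>a] = -(-6)·(9/2)²·(6-(24/5))²·(3·(3/2)·6-(3·(3/2)+(9/2))·(6-(24/5)))/(6·6³·1000) = 2187/1000000 m
Load 4 — applied couple M₀=17 kN·m at a=3/2 m (b=L-a=9/2):
  y_4 = (R_Ax³/6 - M_Ax²/2 - M₀(x-a)²/2)/EI  [x>a] with R_A=51/16, M_A=-51/16 = ((51/16)·(24/5)³/6 - (-51/16)·(24/5)²/2 - 17·((24/5)-(3/2))²/2)/1000 = 2907/1000000 m
Superposition: y = Σ y_i = -1316313/62500000 m ≈ -0.021061 m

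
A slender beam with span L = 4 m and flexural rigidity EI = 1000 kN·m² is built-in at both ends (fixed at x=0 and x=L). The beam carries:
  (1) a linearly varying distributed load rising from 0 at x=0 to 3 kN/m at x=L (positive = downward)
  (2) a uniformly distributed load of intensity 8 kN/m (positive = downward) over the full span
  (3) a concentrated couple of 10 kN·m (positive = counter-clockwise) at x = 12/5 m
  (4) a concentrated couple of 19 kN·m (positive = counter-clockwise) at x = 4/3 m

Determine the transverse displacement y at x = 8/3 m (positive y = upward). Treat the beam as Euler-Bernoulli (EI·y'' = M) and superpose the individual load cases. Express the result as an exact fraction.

y(8/3) = -347/151875 m

Load 1 — triangular load w₀=3 kN/m (0→w₀ over full span):
  y_1 = -w₀x²(L-x)²(x+2L)/(120LEI) = -3·(8/3)²·(4-(8/3))²·((8/3)+2·4)/(120·4·1000) = -128/151875 m
Load 2 — uniform load w=8 kN/m over full span:
  y_2 = -wx²(L-x)²/(24EI) = -8·(8/3)²·(4-(8/3))²/(24·1000) = -128/30375 m
Load 3 — applied couple M₀=10 kN·m at a=12/5 m (b=L-a=8/5):
  y_3 = (R_Ax³/6 - M_Ax²/2 - M₀(x-a)²/2)/EI  [x>a] with R_A=18/5, M_A=16/5 = ((18/5)·(8/3)³/6 - (16/5)·(8/3)²/2 - 10·((8/3)-(12/5))²/2)/1000 = -2/5625 m
Load 4 — applied couple M₀=19 kN·m at a=4/3 m (b=L-a=8/3):
  y_4 = (R_Ax³/6 - M_Ax²/2 - M₀(x-a)²/2)/EI  [x>a] with R_A=19/3, M_A=0 = ((19/3)·(8/3)³/6 - 0·(8/3)²/2 - 19·((8/3)-(4/3))²/2)/1000 = 19/6075 m
Superposition: y = Σ y_i = -347/151875 m ≈ -0.002285 m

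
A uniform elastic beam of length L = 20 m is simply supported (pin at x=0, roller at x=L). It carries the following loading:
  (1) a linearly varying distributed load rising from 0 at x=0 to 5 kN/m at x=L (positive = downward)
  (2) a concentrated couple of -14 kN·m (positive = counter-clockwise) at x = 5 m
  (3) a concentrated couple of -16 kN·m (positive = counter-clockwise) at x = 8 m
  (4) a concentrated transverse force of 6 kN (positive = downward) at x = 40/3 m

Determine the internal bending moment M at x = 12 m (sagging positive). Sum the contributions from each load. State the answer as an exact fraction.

Load 1 — triangular load w₀=5 kN/m (0→w₀ over full span):
  M_1 = w₀Lx/6 - w₀x³/(6L) = 5·20·12/6 - 5·12³/(6·20) = 128 kN·m
Load 2 — applied couple M₀=-14 kN·m at a=5 m (b=L-a=15):
  M_2 = M₀x/L - M₀  [x>a] = (-14)·12/20 - (-14) = 28/5 kN·m
Load 3 — applied couple M₀=-16 kN·m at a=8 m (b=L-a=12):
  M_3 = M₀x/L - M₀  [x>a] = (-16)·12/20 - (-16) = 32/5 kN·m
Load 4 — point force P=6 kN at a=40/3 m (b=L-a=20/3):
  M_4 = Pbx/L  [x≤a] = 6·(20/3)·12/20 = 24 kN·m
Superposition: M = Σ M_i = 164 kN·m ≈ 164.000000 kN·m

M(12) = 164 kN·m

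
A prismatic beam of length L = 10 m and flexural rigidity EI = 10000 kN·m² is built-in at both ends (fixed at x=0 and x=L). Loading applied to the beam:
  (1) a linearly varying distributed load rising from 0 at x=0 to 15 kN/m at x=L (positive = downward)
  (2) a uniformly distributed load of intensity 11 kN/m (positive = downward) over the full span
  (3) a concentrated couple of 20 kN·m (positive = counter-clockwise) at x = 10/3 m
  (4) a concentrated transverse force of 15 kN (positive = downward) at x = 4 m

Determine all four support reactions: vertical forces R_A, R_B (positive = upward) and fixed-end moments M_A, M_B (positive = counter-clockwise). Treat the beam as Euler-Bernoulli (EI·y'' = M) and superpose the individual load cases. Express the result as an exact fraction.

Load 1 — triangular load w₀=15 kN/m (0→w₀ over full span):
  R_A = 3w₀L/20 = 3·15·10/20 = 45/2 kN
  M_A = w₀L²/30 = 15·10²/30 = 50 kN·m
  R_B = 7w₀L/20 = 7·15·10/20 = 105/2 kN
  M_B = -w₀L²/20 = -15·10²/20 = -75 kN·m
Load 2 — uniform load w=11 kN/m over full span:
  R_A = wL/2 = 11·10/2 = 55 kN
  M_A = wL²/12 = 11·10²/12 = 275/3 kN·m
  R_B = wL/2 = 11·10/2 = 55 kN
  M_B = -wL²/12 = -11·10²/12 = -275/3 kN·m
Load 3 — applied couple M₀=20 kN·m at a=10/3 m (b=L-a=20/3):
  R_A = 6M₀ab/L³ = 6·20·(10/3)·(20/3)/10³ = 8/3 kN
  M_A = M₀b(2a-b)/L² = 20·(20/3)·(2·(10/3)-(20/3))/10² = 0 kN·m
  R_B = -6M₀ab/L³ = -6·20·(10/3)·(20/3)/10³ = -8/3 kN
  M_B = M₀a(2b-a)/L² = 20·(10/3)·(2·(20/3)-(10/3))/10² = 20/3 kN·m
Load 4 — point force P=15 kN at a=4 m (b=L-a=6):
  R_A = Pb²(3a+b)/L³ = 15·6²·(3·4+6)/10³ = 243/25 kN
  M_A = Pab²/L² = 15·4·6²/10² = 108/5 kN·m
  R_B = Pa²(a+3b)/L³ = 15·4²·(4+3·6)/10³ = 132/25 kN
  M_B = -Pa²b/L² = -15·4²·6/10² = -72/5 kN·m
Superposition: R_A = 13483/150 kN, M_A = 2449/15 kN·m, R_B = 16517/150 kN, M_B = -872/5 kN·m

R_A = 13483/150 kN, M_A = 2449/15 kN·m, R_B = 16517/150 kN, M_B = -872/5 kN·m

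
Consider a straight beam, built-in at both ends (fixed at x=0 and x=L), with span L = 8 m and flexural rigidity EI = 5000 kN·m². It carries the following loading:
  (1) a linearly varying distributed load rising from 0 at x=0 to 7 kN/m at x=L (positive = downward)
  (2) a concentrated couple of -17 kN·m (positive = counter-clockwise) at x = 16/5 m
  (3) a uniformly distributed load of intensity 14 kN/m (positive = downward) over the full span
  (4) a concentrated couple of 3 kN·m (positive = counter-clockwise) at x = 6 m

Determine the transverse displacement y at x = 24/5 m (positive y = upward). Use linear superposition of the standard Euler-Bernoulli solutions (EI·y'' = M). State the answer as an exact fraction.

y(24/5) = -1465417/39062500 m

Load 1 — triangular load w₀=7 kN/m (0→w₀ over full span):
  y_1 = -w₀x²(L-x)²(x+2L)/(120LEI) = -7·(24/5)²·(8-(24/5))²·((24/5)+2·8)/(120·8·5000) = -69888/9765625 m
Load 2 — applied couple M₀=-17 kN·m at a=16/5 m (b=L-a=24/5):
  y_2 = (R_Ax³/6 - M_Ax²/2 - M₀(x-a)²/2)/EI  [x>a] with R_A=-153/50, M_A=-51/25 = ((-153/50)·(24/5)³/6 - (-51/25)·(24/5)²/2 - (-17)·((24/5)-(16/5))²/2)/5000 = -4352/1953125 m
Load 3 — uniform load w=14 kN/m over full span:
  y_3 = -wx²(L-x)²/(24EI) = -14·(24/5)²·(8-(24/5))²/(24·5000) = -10752/390625 m
Load 4 — applied couple M₀=3 kN·m at a=6 m (b=L-a=2):
  y_4 = (R_Ax³/6 - M_Ax²/2)/EI  [x≤a] with R_A=27/64, M_A=15/16 = ((27/64)·(24/5)³/6 - (15/16)·(24/5)²/2)/5000 = -189/312500 m
Superposition: y = Σ y_i = -1465417/39062500 m ≈ -0.037515 m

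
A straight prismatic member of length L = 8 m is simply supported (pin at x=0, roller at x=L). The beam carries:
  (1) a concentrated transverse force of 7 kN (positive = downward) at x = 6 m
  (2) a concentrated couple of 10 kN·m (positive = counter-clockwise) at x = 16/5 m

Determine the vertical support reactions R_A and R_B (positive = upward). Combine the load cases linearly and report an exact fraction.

R_A = 3 kN, R_B = 4 kN

Load 1 — point force P=7 kN at a=6 m (b=L-a=2):
  R_A = Pb/L = 7·2/8 = 7/4 kN
  R_B = Pa/L = 7·6/8 = 21/4 kN
Load 2 — applied couple M₀=10 kN·m at a=16/5 m (b=L-a=24/5):
  R_A = M₀/L = 10/8 = 5/4 kN
  R_B = -M₀/L = -10/8 = -5/4 kN
Superposition: R_A = 3 kN, R_B = 4 kN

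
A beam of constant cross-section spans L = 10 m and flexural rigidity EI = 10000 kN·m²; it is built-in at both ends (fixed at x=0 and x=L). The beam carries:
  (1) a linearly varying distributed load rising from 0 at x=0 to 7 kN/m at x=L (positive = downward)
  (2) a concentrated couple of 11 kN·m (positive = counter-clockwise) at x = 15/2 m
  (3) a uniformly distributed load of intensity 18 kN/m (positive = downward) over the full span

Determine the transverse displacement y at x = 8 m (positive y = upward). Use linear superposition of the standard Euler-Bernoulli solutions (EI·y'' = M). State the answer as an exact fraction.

y(8) = -143753/6000000 m

Load 1 — triangular load w₀=7 kN/m (0→w₀ over full span):
  y_1 = -w₀x²(L-x)²(x+2L)/(120LEI) = -7·8²·(10-8)²·(8+2·10)/(120·10·10000) = -196/46875 m
Load 2 — applied couple M₀=11 kN·m at a=15/2 m (b=L-a=5/2):
  y_2 = (R_Ax³/6 - M_Ax²/2 - M₀(x-a)²/2)/EI  [x>a] with R_A=99/80, M_A=55/16 = ((99/80)·8³/6 - (55/16)·8²/2 - 11·(8-(15/2))²/2)/10000 = -231/400000 m
Load 3 — uniform load w=18 kN/m over full span:
  y_3 = -wx²(L-x)²/(24EI) = -18·8²·(10-8)²/(24·10000) = -12/625 m
Superposition: y = Σ y_i = -143753/6000000 m ≈ -0.023959 m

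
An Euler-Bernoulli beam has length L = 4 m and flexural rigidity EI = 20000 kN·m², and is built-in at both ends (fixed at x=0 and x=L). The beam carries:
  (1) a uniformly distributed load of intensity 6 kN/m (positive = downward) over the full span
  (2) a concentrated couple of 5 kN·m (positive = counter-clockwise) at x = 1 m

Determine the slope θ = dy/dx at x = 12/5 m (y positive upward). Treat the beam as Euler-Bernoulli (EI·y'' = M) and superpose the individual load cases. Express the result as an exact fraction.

θ(12/5) = 209/5000000 rad

Load 1 — uniform load w=6 kN/m over full span:
  θ_1 = -wx(L-x)(L-2x)/(12EI) = -6·(12/5)·(4-(12/5))·(4-2·(12/5))/(12·20000) = 6/78125 rad
Load 2 — applied couple M₀=5 kN·m at a=1 m (b=L-a=3):
  θ_2 = (R_Ax²/2 - M_Ax - M₀(x-a))/EI  [x>a] with R_A=45/32, M_A=-15/16 = ((45/32)·(12/5)²/2 - (-15/16)·(12/5) - 5·((12/5)-1))/20000 = -7/200000 rad
Superposition: θ = Σ θ_i = 209/5000000 rad ≈ 0.000042 rad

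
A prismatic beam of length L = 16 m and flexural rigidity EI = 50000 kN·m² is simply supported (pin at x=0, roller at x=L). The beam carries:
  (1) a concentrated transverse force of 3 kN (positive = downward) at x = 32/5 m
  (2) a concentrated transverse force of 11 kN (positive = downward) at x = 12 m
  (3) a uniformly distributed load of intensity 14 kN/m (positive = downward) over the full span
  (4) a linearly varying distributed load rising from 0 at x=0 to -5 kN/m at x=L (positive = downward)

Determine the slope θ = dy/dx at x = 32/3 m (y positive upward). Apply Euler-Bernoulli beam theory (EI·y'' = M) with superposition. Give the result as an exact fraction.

Load 1 — point force P=3 kN at a=32/5 m (b=L-a=48/5):
  θ_1 = -Pa(2L²-6Lx+3x²+a²)/(6LEI)  [x>a] = -3·(32/5)·(2·16²-6·16·(32/3)+3·(32/3)²+(32/5)²)/(6·16·50000) = 608/1171875 rad
Load 2 — point force P=11 kN at a=12 m (b=L-a=4):
  θ_2 = -Pb(L²-b²-3x²)/(6LEI)  [x≤a] = -11·4·(16²-4²-3·(32/3)²)/(6·16·50000) = 209/225000 rad
Load 3 — uniform load w=14 kN/m over full span:
  θ_3 = -w(L³-6Lx²+4x³)/(24EI) = -14·(16³-6·16·(32/3)²+4·(32/3)³)/(24·50000) = 5824/253125 rad
Load 4 — triangular load w₀=-5 kN/m (0→w₀ over full span):
  θ_4 = -w₀(7L⁴-30L²x²+15x⁴)/(360LEI) = -(-5)·(7·16⁴-30·16²·(32/3)²+15·(32/3)⁴)/(360·16·50000) = -2912/759375 rad
Superposition: θ = Σ θ_i = 15659359/759375000 rad ≈ 0.020621 rad

θ(32/3) = 15659359/759375000 rad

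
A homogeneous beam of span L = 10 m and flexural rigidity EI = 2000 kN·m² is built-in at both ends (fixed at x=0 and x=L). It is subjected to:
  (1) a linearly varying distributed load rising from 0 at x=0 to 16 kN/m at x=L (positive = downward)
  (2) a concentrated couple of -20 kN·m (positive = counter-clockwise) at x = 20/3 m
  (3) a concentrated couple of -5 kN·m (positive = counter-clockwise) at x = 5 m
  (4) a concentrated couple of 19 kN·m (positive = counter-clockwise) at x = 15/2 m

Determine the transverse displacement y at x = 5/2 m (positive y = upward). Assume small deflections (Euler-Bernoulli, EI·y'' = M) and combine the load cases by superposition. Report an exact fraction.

Load 1 — triangular load w₀=16 kN/m (0→w₀ over full span):
  y_1 = -w₀x²(L-x)²(x+2L)/(120LEI) = -16·(5/2)²·(10-(5/2))²·((5/2)+2·10)/(120·10·2000) = -27/512 m
Load 2 — applied couple M₀=-20 kN·m at a=20/3 m (b=L-a=10/3):
  y_2 = (R_Ax³/6 - M_Ax²/2)/EI  [x≤a] with R_A=-8/3, M_A=-20/3 = ((-8/3)·(5/2)³/6 - (-20/3)·(5/2)²/2)/2000 = 1/144 m
Load 3 — applied couple M₀=-5 kN·m at a=5 m (b=L-a=5):
  y_3 = (R_Ax³/6 - M_Ax²/2)/EI  [x≤a] with R_A=-3/4, M_A=-5/4 = ((-3/4)·(5/2)³/6 - (-5/4)·(5/2)²/2)/2000 = 1/1024 m
Load 4 — applied couple M₀=19 kN·m at a=15/2 m (b=L-a=5/2):
  y_4 = (R_Ax³/6 - M_Ax²/2)/EI  [x≤a] with R_A=171/80, M_A=95/16 = ((171/80)·(5/2)³/6 - (95/16)·(5/2)²/2)/2000 = -133/20480 m
Superposition: y = Σ y_i = -9457/184320 m ≈ -0.051308 m

y(5/2) = -9457/184320 m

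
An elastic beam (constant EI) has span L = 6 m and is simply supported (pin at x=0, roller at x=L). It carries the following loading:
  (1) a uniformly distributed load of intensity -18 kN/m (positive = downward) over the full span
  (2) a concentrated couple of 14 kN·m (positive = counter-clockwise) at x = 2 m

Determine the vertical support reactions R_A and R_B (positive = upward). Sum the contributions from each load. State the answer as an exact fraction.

R_A = -155/3 kN, R_B = -169/3 kN

Load 1 — uniform load w=-18 kN/m over full span:
  R_A = wL/2 = (-18)·6/2 = -54 kN
  R_B = wL/2 = (-18)·6/2 = -54 kN
Load 2 — applied couple M₀=14 kN·m at a=2 m (b=L-a=4):
  R_A = M₀/L = 14/6 = 7/3 kN
  R_B = -M₀/L = -14/6 = -7/3 kN
Superposition: R_A = -155/3 kN, R_B = -169/3 kN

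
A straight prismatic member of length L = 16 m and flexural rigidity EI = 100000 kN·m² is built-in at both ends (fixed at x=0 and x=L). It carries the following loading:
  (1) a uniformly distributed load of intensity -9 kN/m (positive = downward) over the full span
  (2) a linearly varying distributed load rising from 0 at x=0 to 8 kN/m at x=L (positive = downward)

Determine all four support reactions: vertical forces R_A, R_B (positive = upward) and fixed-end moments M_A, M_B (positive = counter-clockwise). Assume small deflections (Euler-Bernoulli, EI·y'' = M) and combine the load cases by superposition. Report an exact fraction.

R_A = -264/5 kN, M_A = -1856/15 kN·m, R_B = -136/5 kN, M_B = 448/5 kN·m

Load 1 — uniform load w=-9 kN/m over full span:
  R_A = wL/2 = (-9)·16/2 = -72 kN
  M_A = wL²/12 = (-9)·16²/12 = -192 kN·m
  R_B = wL/2 = (-9)·16/2 = -72 kN
  M_B = -wL²/12 = -(-9)·16²/12 = 192 kN·m
Load 2 — triangular load w₀=8 kN/m (0→w₀ over full span):
  R_A = 3w₀L/20 = 3·8·16/20 = 96/5 kN
  M_A = w₀L²/30 = 8·16²/30 = 1024/15 kN·m
  R_B = 7w₀L/20 = 7·8·16/20 = 224/5 kN
  M_B = -w₀L²/20 = -8·16²/20 = -512/5 kN·m
Superposition: R_A = -264/5 kN, M_A = -1856/15 kN·m, R_B = -136/5 kN, M_B = 448/5 kN·m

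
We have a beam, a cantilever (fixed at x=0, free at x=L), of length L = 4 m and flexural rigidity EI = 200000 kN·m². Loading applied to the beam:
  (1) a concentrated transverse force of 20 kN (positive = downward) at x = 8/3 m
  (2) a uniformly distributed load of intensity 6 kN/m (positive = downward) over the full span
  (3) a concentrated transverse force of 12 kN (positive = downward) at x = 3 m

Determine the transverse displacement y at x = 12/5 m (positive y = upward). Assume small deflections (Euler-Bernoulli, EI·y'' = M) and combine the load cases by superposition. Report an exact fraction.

Load 1 — point force P=20 kN at a=8/3 m (b=L-a=4/3):
  y_1 = -Px²(3a-x)/(6EI)  [x≤a] = -20·(12/5)²·(3·(8/3)-(12/5))/(6·200000) = -42/78125 m
Load 2 — uniform load w=6 kN/m over full span:
  y_2 = -wx²(x²-4Lx+6L²)/(24EI) = -6·(12/5)²·((12/5)²-4·4·(12/5)+6·4²)/(24·200000) = -891/1953125 m
Load 3 — point force P=12 kN at a=3 m (b=L-a=1):
  y_3 = -Px²(3a-x)/(6EI)  [x≤a] = -12·(12/5)²·(3·3-(12/5))/(6·200000) = -297/781250 m
Superposition: y = Σ y_i = -5367/3906250 m ≈ -0.001374 m

y(12/5) = -5367/3906250 m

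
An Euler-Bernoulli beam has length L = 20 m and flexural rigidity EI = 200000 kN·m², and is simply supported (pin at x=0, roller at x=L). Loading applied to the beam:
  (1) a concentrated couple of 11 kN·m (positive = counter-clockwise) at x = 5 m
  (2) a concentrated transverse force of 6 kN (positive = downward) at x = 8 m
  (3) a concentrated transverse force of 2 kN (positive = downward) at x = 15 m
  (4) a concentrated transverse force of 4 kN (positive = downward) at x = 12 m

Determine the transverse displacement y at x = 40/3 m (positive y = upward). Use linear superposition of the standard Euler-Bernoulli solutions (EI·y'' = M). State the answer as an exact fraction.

Load 1 — applied couple M₀=11 kN·m at a=5 m (b=L-a=15):
  y_1 = (M₀x³/(6L)-M₀(x-a)²/2+C₁x)/EI  [x>a] with C₁=M₀(3b²-L²)/(6L)=605/24 = (11·(40/3)³/(6·20)-11·((40/3)-5)²/2+(605/24)·(40/3))/200000 = 1111/1296000 m
Load 2 — point force P=6 kN at a=8 m (b=L-a=12):
  y_2 = -Pa(L-x)(2Lx-a²-x²)/(6LEI)  [x>a] = -6·8·(20-(40/3))·(2·20·(40/3)-8²-(40/3)²)/(6·20·200000) = -328/84375 m
Load 3 — point force P=2 kN at a=15 m (b=L-a=5):
  y_3 = -Pbx(L²-b²-x²)/(6LEI)  [x≤a] = -2·5·(40/3)·(20²-5²-(40/3)²)/(6·20·200000) = -71/64800 m
Load 4 — point force P=4 kN at a=12 m (b=L-a=8):
  y_4 = -Pa(L-x)(2Lx-a²-x²)/(6LEI)  [x>a] = -4·12·(20-(40/3))·(2·20·(40/3)-12²-(40/3)²)/(6·20·200000) = -238/84375 m
Superposition: y = Σ y_i = -75023/10800000 m ≈ -0.006947 m

y(40/3) = -75023/10800000 m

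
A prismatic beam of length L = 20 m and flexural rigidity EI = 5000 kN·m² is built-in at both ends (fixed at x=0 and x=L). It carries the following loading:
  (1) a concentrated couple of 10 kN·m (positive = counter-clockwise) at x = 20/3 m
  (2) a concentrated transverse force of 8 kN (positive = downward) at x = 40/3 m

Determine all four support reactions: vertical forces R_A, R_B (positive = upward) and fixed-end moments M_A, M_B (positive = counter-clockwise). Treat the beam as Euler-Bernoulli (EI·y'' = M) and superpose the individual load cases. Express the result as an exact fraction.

Load 1 — applied couple M₀=10 kN·m at a=20/3 m (b=L-a=40/3):
  R_A = 6M₀ab/L³ = 6·10·(20/3)·(40/3)/20³ = 2/3 kN
  M_A = M₀b(2a-b)/L² = 10·(40/3)·(2·(20/3)-(40/3))/20² = 0 kN·m
  R_B = -6M₀ab/L³ = -6·10·(20/3)·(40/3)/20³ = -2/3 kN
  M_B = M₀a(2b-a)/L² = 10·(20/3)·(2·(40/3)-(20/3))/20² = 10/3 kN·m
Load 2 — point force P=8 kN at a=40/3 m (b=L-a=20/3):
  R_A = Pb²(3a+b)/L³ = 8·(20/3)²·(3·(40/3)+(20/3))/20³ = 56/27 kN
  M_A = Pab²/L² = 8·(40/3)·(20/3)²/20² = 320/27 kN·m
  R_B = Pa²(a+3b)/L³ = 8·(40/3)²·((40/3)+3·(20/3))/20³ = 160/27 kN
  M_B = -Pa²b/L² = -8·(40/3)²·(20/3)/20² = -640/27 kN·m
Superposition: R_A = 74/27 kN, M_A = 320/27 kN·m, R_B = 142/27 kN, M_B = -550/27 kN·m

R_A = 74/27 kN, M_A = 320/27 kN·m, R_B = 142/27 kN, M_B = -550/27 kN·m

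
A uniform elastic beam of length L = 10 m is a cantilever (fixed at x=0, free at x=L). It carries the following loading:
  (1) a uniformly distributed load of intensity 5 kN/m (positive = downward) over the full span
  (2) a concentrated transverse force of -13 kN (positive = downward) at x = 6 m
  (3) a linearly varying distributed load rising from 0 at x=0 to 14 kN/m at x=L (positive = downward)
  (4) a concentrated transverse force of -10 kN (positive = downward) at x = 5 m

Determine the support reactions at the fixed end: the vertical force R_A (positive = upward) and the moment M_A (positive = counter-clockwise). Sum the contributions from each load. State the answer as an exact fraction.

R_A = 97 kN, M_A = 1766/3 kN·m

Load 1 — uniform load w=5 kN/m over full span:
  R_A = wL = 5·10 = 50 kN
  M_A = wL²/2 = 5·10²/2 = 250 kN·m
Load 2 — point force P=-13 kN at a=6 m (b=L-a=4):
  R_A = P = (-13) = -13 kN
  M_A = Pa = (-13)·6 = -78 kN·m
Load 3 — triangular load w₀=14 kN/m (0→w₀ over full span):
  R_A = w₀L/2 = 14·10/2 = 70 kN
  M_A = w₀L²/3 = 14·10²/3 = 1400/3 kN·m
Load 4 — point force P=-10 kN at a=5 m (b=L-a=5):
  R_A = P = (-10) = -10 kN
  M_A = Pa = (-10)·5 = -50 kN·m
Superposition: R_A = 97 kN, M_A = 1766/3 kN·m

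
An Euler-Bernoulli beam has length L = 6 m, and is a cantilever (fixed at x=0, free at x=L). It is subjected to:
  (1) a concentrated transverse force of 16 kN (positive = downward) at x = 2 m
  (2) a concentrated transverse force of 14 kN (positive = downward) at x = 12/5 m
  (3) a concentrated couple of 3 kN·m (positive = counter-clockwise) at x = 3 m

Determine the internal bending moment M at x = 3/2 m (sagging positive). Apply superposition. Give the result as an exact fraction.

Load 1 — point force P=16 kN at a=2 m (b=L-a=4):
  M_1 = -P(a-x)  [x≤a] = -16·(2-(3/2)) = -8 kN·m
Load 2 — point force P=14 kN at a=12/5 m (b=L-a=18/5):
  M_2 = -P(a-x)  [x≤a] = -14·((12/5)-(3/2)) = -63/5 kN·m
Load 3 — applied couple M₀=3 kN·m at a=3 m (b=L-a=3):
  M_3 = M₀  [x≤a] = 3 = 3 kN·m
Superposition: M = Σ M_i = -88/5 kN·m ≈ -17.600000 kN·m

M(3/2) = -88/5 kN·m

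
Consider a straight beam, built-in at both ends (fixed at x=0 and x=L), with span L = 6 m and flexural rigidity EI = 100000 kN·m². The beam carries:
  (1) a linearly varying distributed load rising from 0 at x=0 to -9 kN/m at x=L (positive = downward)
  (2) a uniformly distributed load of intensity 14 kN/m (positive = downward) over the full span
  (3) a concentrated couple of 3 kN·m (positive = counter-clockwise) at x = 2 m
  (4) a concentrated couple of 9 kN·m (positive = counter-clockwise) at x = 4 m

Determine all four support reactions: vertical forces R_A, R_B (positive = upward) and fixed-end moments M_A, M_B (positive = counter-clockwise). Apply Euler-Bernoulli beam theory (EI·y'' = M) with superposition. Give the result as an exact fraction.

Load 1 — triangular load w₀=-9 kN/m (0→w₀ over full span):
  R_A = 3w₀L/20 = 3·(-9)·6/20 = -81/10 kN
  M_A = w₀L²/30 = (-9)·6²/30 = -54/5 kN·m
  R_B = 7w₀L/20 = 7·(-9)·6/20 = -189/10 kN
  M_B = -w₀L²/20 = -(-9)·6²/20 = 81/5 kN·m
Load 2 — uniform load w=14 kN/m over full span:
  R_A = wL/2 = 14·6/2 = 42 kN
  M_A = wL²/12 = 14·6²/12 = 42 kN·m
  R_B = wL/2 = 14·6/2 = 42 kN
  M_B = -wL²/12 = -14·6²/12 = -42 kN·m
Load 3 — applied couple M₀=3 kN·m at a=2 m (b=L-a=4):
  R_A = 6M₀ab/L³ = 6·3·2·4/6³ = 2/3 kN
  M_A = M₀b(2a-b)/L² = 3·4·(2·2-4)/6² = 0 kN·m
  R_B = -6M₀ab/L³ = -6·3·2·4/6³ = -2/3 kN
  M_B = M₀a(2b-a)/L² = 3·2·(2·4-2)/6² = 1 kN·m
Load 4 — applied couple M₀=9 kN·m at a=4 m (b=L-a=2):
  R_A = 6M₀ab/L³ = 6·9·4·2/6³ = 2 kN
  M_A = M₀b(2a-b)/L² = 9·2·(2·4-2)/6² = 3 kN·m
  R_B = -6M₀ab/L³ = -6·9·4·2/6³ = -2 kN
  M_B = M₀a(2b-a)/L² = 9·4·(2·2-4)/6² = 0 kN·m
Superposition: R_A = 1097/30 kN, M_A = 171/5 kN·m, R_B = 613/30 kN, M_B = -124/5 kN·m

R_A = 1097/30 kN, M_A = 171/5 kN·m, R_B = 613/30 kN, M_B = -124/5 kN·m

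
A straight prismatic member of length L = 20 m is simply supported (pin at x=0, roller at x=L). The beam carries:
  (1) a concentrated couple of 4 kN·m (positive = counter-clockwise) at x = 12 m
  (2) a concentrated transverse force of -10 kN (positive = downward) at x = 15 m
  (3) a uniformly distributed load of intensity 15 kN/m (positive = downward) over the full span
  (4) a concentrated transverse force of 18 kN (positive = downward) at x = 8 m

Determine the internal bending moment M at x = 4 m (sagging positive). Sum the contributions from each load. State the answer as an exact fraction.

M(4) = 514 kN·m

Load 1 — applied couple M₀=4 kN·m at a=12 m (b=L-a=8):
  M_1 = M₀x/L  [x≤a] = 4·4/20 = 4/5 kN·m
Load 2 — point force P=-10 kN at a=15 m (b=L-a=5):
  M_2 = Pbx/L  [x≤a] = (-10)·5·4/20 = -10 kN·m
Load 3 — uniform load w=15 kN/m over full span:
  M_3 = wx(L-x)/2 = 15·4·(20-4)/2 = 480 kN·m
Load 4 — point force P=18 kN at a=8 m (b=L-a=12):
  M_4 = Pbx/L  [x≤a] = 18·12·4/20 = 216/5 kN·m
Superposition: M = Σ M_i = 514 kN·m ≈ 514.000000 kN·m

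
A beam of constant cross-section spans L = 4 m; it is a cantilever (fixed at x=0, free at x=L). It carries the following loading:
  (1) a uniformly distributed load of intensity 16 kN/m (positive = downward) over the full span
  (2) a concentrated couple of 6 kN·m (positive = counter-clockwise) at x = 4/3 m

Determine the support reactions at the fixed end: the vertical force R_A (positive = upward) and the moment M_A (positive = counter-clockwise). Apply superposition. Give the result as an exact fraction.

R_A = 64 kN, M_A = 122 kN·m

Load 1 — uniform load w=16 kN/m over full span:
  R_A = wL = 16·4 = 64 kN
  M_A = wL²/2 = 16·4²/2 = 128 kN·m
Load 2 — applied couple M₀=6 kN·m at a=4/3 m (b=L-a=8/3):
  R_A = 0 kN
  M_A = -M₀ = -6 kN·m
Superposition: R_A = 64 kN, M_A = 122 kN·m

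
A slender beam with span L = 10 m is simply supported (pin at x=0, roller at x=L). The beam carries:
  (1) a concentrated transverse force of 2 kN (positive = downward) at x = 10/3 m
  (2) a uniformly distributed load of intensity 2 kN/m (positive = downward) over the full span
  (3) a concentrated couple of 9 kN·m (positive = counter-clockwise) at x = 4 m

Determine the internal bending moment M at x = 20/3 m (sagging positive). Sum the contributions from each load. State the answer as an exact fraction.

M(20/3) = 193/9 kN·m

Load 1 — point force P=2 kN at a=10/3 m (b=L-a=20/3):
  M_1 = Pa(L-x)/L  [x>a] = 2·(10/3)·(10-(20/3))/10 = 20/9 kN·m
Load 2 — uniform load w=2 kN/m over full span:
  M_2 = wx(L-x)/2 = 2·(20/3)·(10-(20/3))/2 = 200/9 kN·m
Load 3 — applied couple M₀=9 kN·m at a=4 m (b=L-a=6):
  M_3 = M₀x/L - M₀  [x>a] = 9·(20/3)/10 - 9 = -3 kN·m
Superposition: M = Σ M_i = 193/9 kN·m ≈ 21.444444 kN·m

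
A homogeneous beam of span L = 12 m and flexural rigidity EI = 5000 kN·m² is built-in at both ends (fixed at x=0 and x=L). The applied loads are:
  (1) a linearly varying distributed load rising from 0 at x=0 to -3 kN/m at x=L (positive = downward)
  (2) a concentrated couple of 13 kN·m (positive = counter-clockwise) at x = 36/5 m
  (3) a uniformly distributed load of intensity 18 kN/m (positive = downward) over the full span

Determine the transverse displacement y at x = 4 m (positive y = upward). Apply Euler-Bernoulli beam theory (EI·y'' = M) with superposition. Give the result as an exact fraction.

Load 1 — triangular load w₀=-3 kN/m (0→w₀ over full span):
  y_1 = -w₀x²(L-x)²(x+2L)/(120LEI) = -(-3)·4²·(12-4)²·(4+2·12)/(120·12·5000) = 112/9375 m
Load 2 — applied couple M₀=13 kN·m at a=36/5 m (b=L-a=24/5):
  y_2 = (R_Ax³/6 - M_Ax²/2)/EI  [x≤a] with R_A=39/25, M_A=104/25 = ((39/25)·4³/6 - (104/25)·4²/2)/5000 = -52/15625 m
Load 3 — uniform load w=18 kN/m over full span:
  y_3 = -wx²(L-x)²/(24EI) = -18·4²·(12-4)²/(24·5000) = -96/625 m
Superposition: y = Σ y_i = -6796/46875 m ≈ -0.144981 m

y(4) = -6796/46875 m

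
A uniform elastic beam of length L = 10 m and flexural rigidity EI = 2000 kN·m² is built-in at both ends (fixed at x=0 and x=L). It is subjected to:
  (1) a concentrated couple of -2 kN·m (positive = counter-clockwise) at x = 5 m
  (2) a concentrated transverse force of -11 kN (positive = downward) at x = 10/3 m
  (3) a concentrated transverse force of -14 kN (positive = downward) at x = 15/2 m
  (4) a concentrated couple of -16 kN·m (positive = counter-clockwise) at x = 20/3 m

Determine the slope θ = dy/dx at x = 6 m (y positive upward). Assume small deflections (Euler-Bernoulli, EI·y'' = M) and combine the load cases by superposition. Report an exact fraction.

θ(6) = -373/45000 rad

Load 1 — applied couple M₀=-2 kN·m at a=5 m (b=L-a=5):
  θ_1 = (R_Ax²/2 - M_Ax - M₀(x-a))/EI  [x>a] with R_A=-3/10, M_A=-1/2 = ((-3/10)·6²/2 - (-1/2)·6 - (-2)·(6-5))/2000 = -1/5000 rad
Load 2 — point force P=-11 kN at a=10/3 m (b=L-a=20/3):
  θ_2 = Pa²(L-x)(2bL-(3b+a)(L-x))/(2L³EI)  [x>a] = (-11)·(10/3)²·(10-6)·(2·(20/3)·10-(3·(20/3)+(10/3))·(10-6))/(2·10³·2000) = -11/2250 rad
Load 3 — point force P=-14 kN at a=15/2 m (b=L-a=5/2):
  θ_3 = -Pb²x(2aL-(3a+b)x)/(2L³EI)  [x≤a] = -(-14)·(5/2)²·6·(2·(15/2)·10-(3·(15/2)+(5/2))·6)/(2·10³·2000) = 0 rad
Load 4 — applied couple M₀=-16 kN·m at a=20/3 m (b=L-a=10/3):
  θ_4 = (R_Ax²/2 - M_Ax)/EI  [x≤a] with R_A=-32/15, M_A=-16/3 = ((-32/15)·6²/2 - (-16/3)·6)/2000 = -2/625 rad
Superposition: θ = Σ θ_i = -373/45000 rad ≈ -0.008289 rad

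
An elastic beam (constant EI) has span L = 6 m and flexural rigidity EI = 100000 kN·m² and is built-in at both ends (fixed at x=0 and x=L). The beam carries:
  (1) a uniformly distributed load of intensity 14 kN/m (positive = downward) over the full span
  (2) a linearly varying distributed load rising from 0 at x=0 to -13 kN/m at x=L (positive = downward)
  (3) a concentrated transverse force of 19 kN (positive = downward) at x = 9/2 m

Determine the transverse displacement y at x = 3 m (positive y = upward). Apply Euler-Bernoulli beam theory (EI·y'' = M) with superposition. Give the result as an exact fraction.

Load 1 — uniform load w=14 kN/m over full span:
  y_1 = -wx²(L-x)²/(24EI) = -14·3²·(6-3)²/(24·100000) = -189/400000 m
Load 2 — triangular load w₀=-13 kN/m (0→w₀ over full span):
  y_2 = -w₀x²(L-x)²(x+2L)/(120LEI) = -(-13)·3²·(6-3)²·(3+2·6)/(120·6·100000) = 351/1600000 m
Load 3 — point force P=19 kN at a=9/2 m (b=L-a=3/2):
  y_3 = -Pb²x²(3aL-(3a+b)x)/(6L³EI)  [x≤a] = -19·(3/2)²·3²·(3·(9/2)·6-(3·(9/2)+(3/2))·3)/(6·6³·100000) = -171/1600000 m
Superposition: y = Σ y_i = -9/25000 m ≈ -0.000360 m

y(3) = -9/25000 m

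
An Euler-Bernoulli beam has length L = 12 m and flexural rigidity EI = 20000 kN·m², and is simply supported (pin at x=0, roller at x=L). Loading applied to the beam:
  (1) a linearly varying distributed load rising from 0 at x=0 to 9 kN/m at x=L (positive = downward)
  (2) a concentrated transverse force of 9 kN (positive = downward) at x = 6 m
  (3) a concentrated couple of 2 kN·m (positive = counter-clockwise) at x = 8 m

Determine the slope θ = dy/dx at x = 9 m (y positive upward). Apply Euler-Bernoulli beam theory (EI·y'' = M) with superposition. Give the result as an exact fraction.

Load 1 — triangular load w₀=9 kN/m (0→w₀ over full span):
  θ_1 = -w₀(7L⁴-30L²x²+15x⁴)/(360LEI) = -9·(7·12⁴-30·12²·9²+15·9⁴)/(360·12·20000) = 35451/3200000 rad
Load 2 — point force P=9 kN at a=6 m (b=L-a=6):
  θ_2 = -Pa(2L²-6Lx+3x²+a²)/(6LEI)  [x>a] = -9·6·(2·12²-6·12·9+3·9²+6²)/(6·12·20000) = 243/80000 rad
Load 3 — applied couple M₀=2 kN·m at a=8 m (b=L-a=4):
  θ_3 = (M₀x²/(2L)-M₀(x-a)+C₁)/EI  [x>a] with C₁=M₀(3b²-L²)/(6L)=-8/3 = (2·9²/(2·12)-2·(9-8)+(-8/3))/20000 = 1/9600 rad
Superposition: θ = Σ θ_i = 136513/9600000 rad ≈ 0.014220 rad

θ(9) = 136513/9600000 rad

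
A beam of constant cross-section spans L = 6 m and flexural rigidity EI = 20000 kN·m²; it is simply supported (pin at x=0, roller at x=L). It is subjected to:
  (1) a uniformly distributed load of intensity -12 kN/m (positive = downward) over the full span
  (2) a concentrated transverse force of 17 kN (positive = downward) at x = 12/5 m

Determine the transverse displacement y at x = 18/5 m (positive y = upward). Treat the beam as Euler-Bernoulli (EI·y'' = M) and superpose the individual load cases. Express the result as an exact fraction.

y(18/5) = 2466/390625 m

Load 1 — uniform load w=-12 kN/m over full span:
  y_1 = -wx(L³-2Lx²+x³)/(24EI) = -(-12)·(18/5)·(6³-2·6·(18/5)²+(18/5)³)/(24·20000) = 7533/781250 m
Load 2 — point force P=17 kN at a=12/5 m (b=L-a=18/5):
  y_2 = -Pa(L-x)(2Lx-a²-x²)/(6LEI)  [x>a] = -17·(12/5)·(6-(18/5))·(2·6·(18/5)-(12/5)²-(18/5)²)/(6·6·20000) = -2601/781250 m
Superposition: y = Σ y_i = 2466/390625 m ≈ 0.006313 m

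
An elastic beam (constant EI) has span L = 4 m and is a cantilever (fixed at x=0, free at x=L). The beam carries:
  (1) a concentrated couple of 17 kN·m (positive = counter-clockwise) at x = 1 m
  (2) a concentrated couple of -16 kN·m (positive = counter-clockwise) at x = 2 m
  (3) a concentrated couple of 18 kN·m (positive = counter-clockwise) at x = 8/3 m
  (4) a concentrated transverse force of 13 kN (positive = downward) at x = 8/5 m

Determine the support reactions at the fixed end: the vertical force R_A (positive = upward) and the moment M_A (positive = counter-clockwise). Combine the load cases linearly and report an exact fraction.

R_A = 13 kN, M_A = 9/5 kN·m

Load 1 — applied couple M₀=17 kN·m at a=1 m (b=L-a=3):
  R_A = 0 kN
  M_A = -M₀ = -17 kN·m
Load 2 — applied couple M₀=-16 kN·m at a=2 m (b=L-a=2):
  R_A = 0 kN
  M_A = -M₀ = -(-16) = 16 kN·m
Load 3 — applied couple M₀=18 kN·m at a=8/3 m (b=L-a=4/3):
  R_A = 0 kN
  M_A = -M₀ = -18 kN·m
Load 4 — point force P=13 kN at a=8/5 m (b=L-a=12/5):
  R_A = P = 13 kN
  M_A = Pa = 13·(8/5) = 104/5 kN·m
Superposition: R_A = 13 kN, M_A = 9/5 kN·m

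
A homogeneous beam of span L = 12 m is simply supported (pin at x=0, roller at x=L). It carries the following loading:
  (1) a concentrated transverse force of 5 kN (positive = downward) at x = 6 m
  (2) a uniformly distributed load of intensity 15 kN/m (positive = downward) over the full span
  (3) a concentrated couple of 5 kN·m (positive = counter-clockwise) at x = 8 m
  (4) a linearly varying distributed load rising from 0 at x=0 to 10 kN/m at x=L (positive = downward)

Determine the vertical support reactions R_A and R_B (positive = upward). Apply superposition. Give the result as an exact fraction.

R_A = 1355/12 kN, R_B = 1585/12 kN

Load 1 — point force P=5 kN at a=6 m (b=L-a=6):
  R_A = Pb/L = 5·6/12 = 5/2 kN
  R_B = Pa/L = 5·6/12 = 5/2 kN
Load 2 — uniform load w=15 kN/m over full span:
  R_A = wL/2 = 15·12/2 = 90 kN
  R_B = wL/2 = 15·12/2 = 90 kN
Load 3 — applied couple M₀=5 kN·m at a=8 m (b=L-a=4):
  R_A = M₀/L = 5/12 kN
  R_B = -M₀/L = -5/12 kN
Load 4 — triangular load w₀=10 kN/m (0→w₀ over full span):
  R_A = w₀L/6 = 10·12/6 = 20 kN
  R_B = w₀L/3 = 10·12/3 = 40 kN
Superposition: R_A = 1355/12 kN, R_B = 1585/12 kN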